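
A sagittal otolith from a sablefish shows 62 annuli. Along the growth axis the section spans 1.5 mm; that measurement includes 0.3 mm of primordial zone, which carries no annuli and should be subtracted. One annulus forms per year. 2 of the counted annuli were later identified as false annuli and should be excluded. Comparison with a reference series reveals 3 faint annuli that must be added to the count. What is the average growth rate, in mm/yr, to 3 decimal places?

True annulus count = 62 − 2 + 3 = 63.
Net length = 1.5 − 0.3 = 1.2 mm.
Extension rate ≈ 1.2 / 63 = 0.019 mm/yr.

0.019 mm/yr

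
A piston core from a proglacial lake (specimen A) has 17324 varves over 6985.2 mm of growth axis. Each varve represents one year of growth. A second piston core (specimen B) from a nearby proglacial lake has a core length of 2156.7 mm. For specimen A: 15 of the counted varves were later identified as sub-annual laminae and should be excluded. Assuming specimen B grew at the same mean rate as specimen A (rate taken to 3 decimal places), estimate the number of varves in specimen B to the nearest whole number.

Specimen A: true varve count = 17324 − 15 = 17309.
A: Mean rate = 6985.2 mm / 17309 years ≈ 0.404 mm/year.
For B, 2156.7 / 0.404 = 5338.37 years ≈ 5338 varves.

5338 varves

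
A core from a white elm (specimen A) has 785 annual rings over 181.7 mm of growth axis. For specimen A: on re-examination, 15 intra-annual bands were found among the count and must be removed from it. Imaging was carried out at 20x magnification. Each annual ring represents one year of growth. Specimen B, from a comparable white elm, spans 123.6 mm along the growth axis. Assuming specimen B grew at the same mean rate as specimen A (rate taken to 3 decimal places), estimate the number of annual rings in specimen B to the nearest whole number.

524 annual rings

Specimen A: correcting the raw count gives 785 − 15 = 770 true annual rings.
A: Mean rate = 181.7 mm / 770 years ≈ 0.236 mm/year.
B spans 123.6 / 0.236 = 523.73 years ≈ 524 annual rings.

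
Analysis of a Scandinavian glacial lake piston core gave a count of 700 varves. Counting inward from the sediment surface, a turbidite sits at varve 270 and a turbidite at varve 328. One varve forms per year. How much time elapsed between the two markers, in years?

58 years

328 − 270 = 58 varves lie between the two events.
That is 58 years at one varve per year.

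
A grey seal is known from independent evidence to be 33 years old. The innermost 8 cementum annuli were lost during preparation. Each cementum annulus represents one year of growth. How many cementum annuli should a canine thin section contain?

At one cementum annulus per year, 33 years correspond to 33 cementum annuli.
33 − 8 missed = 25 cementum annuli expected in the prepared section.

25 cementum annuli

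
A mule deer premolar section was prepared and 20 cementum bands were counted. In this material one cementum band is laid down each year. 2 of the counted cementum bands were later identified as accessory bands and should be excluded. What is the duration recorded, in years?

True cementum band count = 20 − 2 = 18.
With a one-to-one cementum band periodicity this is 18 years.

18 years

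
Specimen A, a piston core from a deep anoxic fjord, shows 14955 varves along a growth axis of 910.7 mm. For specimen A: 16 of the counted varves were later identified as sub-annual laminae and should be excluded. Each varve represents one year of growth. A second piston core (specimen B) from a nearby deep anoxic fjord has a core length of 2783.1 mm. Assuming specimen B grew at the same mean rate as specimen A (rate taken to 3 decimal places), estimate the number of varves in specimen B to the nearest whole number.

45625 varves

Specimen A: after corrections the count is 14955 − 16 = 14939 varves.
A: 910.7 mm over 14939 years gives 910.7 / 14939 ≈ 0.061 mm/year.
Specimen B: 2783.1 mm / 0.061 mm per year = 45624.59 years ≈ 45625 varves.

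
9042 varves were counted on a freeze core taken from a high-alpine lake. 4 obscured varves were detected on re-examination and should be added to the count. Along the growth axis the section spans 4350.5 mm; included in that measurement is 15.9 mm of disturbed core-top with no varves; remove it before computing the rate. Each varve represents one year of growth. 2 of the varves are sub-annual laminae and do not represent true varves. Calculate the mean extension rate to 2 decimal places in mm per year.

Correcting the raw count gives 9042 − 2 + 4 = 9044 true varves.
The growth record spans 4350.5 − 15.9 = 4334.6 mm.
Mean rate = 4334.6 mm / 9044 years ≈ 0.48 mm per year.

0.48 mm per year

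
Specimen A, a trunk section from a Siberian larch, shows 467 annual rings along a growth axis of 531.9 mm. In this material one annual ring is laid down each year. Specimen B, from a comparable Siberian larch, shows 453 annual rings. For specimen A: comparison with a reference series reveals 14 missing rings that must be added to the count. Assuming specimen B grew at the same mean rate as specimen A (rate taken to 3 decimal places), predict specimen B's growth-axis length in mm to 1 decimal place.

Specimen A: adjusted count: 467 + 14 = 481 annual rings.
A: Mean rate = 531.9 mm / 481 years ≈ 1.106 mm per year.
B's length ≈ 1.106 × 453 = 501.0 mm.

501.0 mm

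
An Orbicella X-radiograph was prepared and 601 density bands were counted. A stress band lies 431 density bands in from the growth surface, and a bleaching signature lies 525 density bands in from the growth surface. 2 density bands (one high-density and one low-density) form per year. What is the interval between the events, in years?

The two markers are separated by 525 − 431 = 94 density bands.
Dividing by 2 density bands per year: 94 / 2 = 47 years.

47 years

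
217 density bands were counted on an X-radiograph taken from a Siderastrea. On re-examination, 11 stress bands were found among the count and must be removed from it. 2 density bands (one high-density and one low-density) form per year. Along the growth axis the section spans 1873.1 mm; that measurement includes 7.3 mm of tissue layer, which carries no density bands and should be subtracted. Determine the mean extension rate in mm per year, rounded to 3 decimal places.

After corrections the count is 217 − 11 = 206 density bands.
206 density bands at 2 per year is 206 / 2 = 103 years.
Net length = 1873.1 − 7.3 = 1865.8 mm.
Mean rate = 1865.8 mm / 103 years ≈ 18.115 mm per year.

18.115 mm per year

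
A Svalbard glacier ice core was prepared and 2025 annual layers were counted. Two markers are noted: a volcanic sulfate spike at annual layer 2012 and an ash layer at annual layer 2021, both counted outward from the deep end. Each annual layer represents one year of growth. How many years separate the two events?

2021 − 2012 = 9 annual layers lie between the two events.
One annual layer per year makes the interval 9 years.

9 years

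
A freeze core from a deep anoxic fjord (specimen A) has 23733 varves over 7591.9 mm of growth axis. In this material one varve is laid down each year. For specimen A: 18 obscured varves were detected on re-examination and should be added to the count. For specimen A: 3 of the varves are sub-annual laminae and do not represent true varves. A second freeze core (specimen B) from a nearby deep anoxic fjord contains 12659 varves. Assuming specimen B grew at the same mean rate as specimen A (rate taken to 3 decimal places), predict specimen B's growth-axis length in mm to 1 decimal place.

4050.9 mm

Specimen A: adjusted count: 23733 − 3 + 18 = 23748 varves.
A: 7591.9 mm over 23748 years gives 7591.9 / 23748 ≈ 0.320 mm/year.
For B, 0.320 mm/year × 12659 years = 4050.9 mm.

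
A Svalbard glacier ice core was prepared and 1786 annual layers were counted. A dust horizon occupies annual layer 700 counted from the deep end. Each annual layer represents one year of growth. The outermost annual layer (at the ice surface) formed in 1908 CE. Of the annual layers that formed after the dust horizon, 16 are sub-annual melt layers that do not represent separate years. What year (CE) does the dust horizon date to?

1786 − 700 = 1086 annual layers lie beyond the dust horizon toward the ice surface.
Excluding 16 false annual layers: 1086 − 16 = 1070.
The annual layer at the ice surface is 1908 CE, so the dust horizon dates to 1908 − 1070 = 838 CE.

838 CE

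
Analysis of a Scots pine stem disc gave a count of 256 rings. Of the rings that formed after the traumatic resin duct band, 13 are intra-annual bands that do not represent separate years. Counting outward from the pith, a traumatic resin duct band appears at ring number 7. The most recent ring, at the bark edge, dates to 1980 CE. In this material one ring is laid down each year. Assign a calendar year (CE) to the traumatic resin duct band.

1744 CE

256 − 7 = 249 rings lie beyond the traumatic resin duct band toward the bark edge.
249 − 13 false = 236 true rings after the traumatic resin duct band.
The ring at the bark edge is 1980 CE, so the traumatic resin duct band dates to 1980 − 236 = 1744 CE.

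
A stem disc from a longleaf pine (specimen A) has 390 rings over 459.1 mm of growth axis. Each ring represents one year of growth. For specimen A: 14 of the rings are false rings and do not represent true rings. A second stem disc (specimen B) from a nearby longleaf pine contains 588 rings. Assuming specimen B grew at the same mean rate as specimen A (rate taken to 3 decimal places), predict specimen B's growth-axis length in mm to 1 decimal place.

Specimen A: correcting the raw count gives 390 − 14 = 376 true rings.
A: 459.1 mm over 376 years gives 459.1 / 376 ≈ 1.221 mm/yr.
Length of B = 1.221 × 588 = 717.9 mm.

717.9 mm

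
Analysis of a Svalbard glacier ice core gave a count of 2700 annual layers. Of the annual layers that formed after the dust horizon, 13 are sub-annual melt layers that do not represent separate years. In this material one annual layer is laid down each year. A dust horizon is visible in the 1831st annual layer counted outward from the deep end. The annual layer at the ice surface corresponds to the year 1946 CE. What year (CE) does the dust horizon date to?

The dust horizon sits at annual layer 1831 from the deep end, so 2700 − 1831 = 869 annual layers formed after it.
869 − 13 false = 856 true annual layers after the dust horizon.
1946 − 856 = 1090 CE.

1090 CE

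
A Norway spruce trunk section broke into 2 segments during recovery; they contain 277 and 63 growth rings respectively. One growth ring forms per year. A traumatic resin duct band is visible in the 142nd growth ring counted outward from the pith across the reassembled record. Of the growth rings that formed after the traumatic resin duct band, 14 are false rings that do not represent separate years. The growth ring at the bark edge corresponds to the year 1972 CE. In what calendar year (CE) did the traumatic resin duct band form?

Total growth rings = 277 + 63 = 340.
Between growth ring 142 and the bark edge there are 340 − 142 = 198 growth rings.
Excluding 14 false growth rings: 198 − 14 = 184.
The growth ring at the bark edge is 1972 CE, so the traumatic resin duct band dates to 1972 − 184 = 1788 CE.

1788 CE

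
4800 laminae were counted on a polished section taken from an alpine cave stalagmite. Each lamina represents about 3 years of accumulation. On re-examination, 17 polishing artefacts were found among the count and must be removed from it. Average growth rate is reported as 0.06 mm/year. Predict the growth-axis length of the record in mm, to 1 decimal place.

True lamina count = 4800 − 17 = 4783.
4783 laminae at 3 years each span 4783 × 3 = 14349 years.
14349 years at 0.06 mm/year gives 0.06 × 14349 = 860.9 mm.

860.9 mm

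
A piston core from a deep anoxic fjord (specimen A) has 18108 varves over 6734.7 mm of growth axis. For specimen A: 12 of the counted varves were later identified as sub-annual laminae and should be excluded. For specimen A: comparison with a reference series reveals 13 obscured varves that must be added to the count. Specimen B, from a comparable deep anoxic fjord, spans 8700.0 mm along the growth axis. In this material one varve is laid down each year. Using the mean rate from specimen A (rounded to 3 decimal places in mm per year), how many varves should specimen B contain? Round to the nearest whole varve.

Specimen A: correcting the raw count gives 18108 − 12 + 13 = 18109 true varves.
A: 6734.7 mm over 18109 years gives 6734.7 / 18109 ≈ 0.372 mm/year.
Specimen B: 8700.0 mm / 0.372 mm per year = 23387.10 years ≈ 23387 varves.

23387 varves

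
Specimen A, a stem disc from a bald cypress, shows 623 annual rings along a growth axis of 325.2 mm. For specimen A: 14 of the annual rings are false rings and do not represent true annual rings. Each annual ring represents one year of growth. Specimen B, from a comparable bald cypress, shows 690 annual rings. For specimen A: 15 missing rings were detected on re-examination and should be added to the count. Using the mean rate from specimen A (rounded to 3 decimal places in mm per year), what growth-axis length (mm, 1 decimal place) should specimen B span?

359.5 mm

Specimen A: after corrections the count is 623 − 14 + 15 = 624 annual rings.
A: Extension rate ≈ 325.2 / 624 = 0.521 mm/yr.
Length of B = 0.521 × 690 = 359.5 mm.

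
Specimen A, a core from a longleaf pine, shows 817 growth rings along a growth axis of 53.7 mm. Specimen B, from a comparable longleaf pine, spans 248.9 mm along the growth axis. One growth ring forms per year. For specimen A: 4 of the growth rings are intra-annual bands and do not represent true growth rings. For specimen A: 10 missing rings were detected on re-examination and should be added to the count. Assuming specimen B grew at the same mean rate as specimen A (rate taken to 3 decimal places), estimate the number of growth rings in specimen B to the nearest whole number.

3829 growth rings

Specimen A: after corrections the count is 817 − 4 + 10 = 823 growth rings.
A: Mean rate = 53.7 mm / 823 years ≈ 0.065 mm/yr.
B spans 248.9 / 0.065 = 3829.23 years ≈ 3829 growth rings.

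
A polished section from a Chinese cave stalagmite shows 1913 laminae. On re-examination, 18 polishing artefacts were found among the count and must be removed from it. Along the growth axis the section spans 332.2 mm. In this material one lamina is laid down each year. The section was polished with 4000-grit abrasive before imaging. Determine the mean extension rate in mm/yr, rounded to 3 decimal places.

0.175 mm/yr

True lamina count = 1913 − 18 = 1895.
332.2 mm over 1895 years gives 332.2 / 1895 ≈ 0.175 mm/yr.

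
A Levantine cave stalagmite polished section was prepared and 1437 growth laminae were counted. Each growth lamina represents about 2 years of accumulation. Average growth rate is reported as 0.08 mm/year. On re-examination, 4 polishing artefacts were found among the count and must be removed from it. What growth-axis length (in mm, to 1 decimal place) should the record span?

Adjusted count: 1437 − 4 = 1433 growth laminae.
Multiplying by 2 years per growth lamina: 1433 × 2 = 2866 years.
2866 years at 0.08 mm/year gives 0.08 × 2866 = 229.3 mm.

229.3 mm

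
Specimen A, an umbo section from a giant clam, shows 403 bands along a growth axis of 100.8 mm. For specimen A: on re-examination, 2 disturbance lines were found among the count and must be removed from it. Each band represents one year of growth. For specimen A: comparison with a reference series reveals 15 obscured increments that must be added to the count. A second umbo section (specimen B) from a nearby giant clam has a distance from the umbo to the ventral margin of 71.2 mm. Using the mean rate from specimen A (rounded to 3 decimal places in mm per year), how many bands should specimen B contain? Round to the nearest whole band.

Specimen A: adjusted count: 403 − 2 + 15 = 416 bands.
A: 100.8 mm over 416 years gives 100.8 / 416 ≈ 0.242 mm/yr.
For B, 71.2 / 0.242 = 294.21 years ≈ 294 bands.

294 bands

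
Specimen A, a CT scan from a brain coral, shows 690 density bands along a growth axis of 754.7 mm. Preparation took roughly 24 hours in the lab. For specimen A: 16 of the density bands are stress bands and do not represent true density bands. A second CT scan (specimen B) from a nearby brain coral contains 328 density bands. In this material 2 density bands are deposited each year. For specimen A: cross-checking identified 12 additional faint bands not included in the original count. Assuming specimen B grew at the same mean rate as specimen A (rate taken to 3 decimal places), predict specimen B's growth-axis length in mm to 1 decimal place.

Specimen A: adjusted count: 690 − 16 + 12 = 686 density bands.
Specimen A: with 2 density bands per year, 686 / 2 = 343 years.
A: Mean rate = 754.7 mm / 343 years ≈ 2.200 mm/year.
Specimen B: 328 density bands at 2 per year is 328 / 2 = 164 years. B's length ≈ 2.200 × 164 = 360.8 mm.

360.8 mm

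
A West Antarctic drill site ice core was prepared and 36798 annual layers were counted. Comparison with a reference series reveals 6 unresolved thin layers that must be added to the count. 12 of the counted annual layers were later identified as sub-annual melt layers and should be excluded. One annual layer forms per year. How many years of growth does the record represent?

36792 years

Correcting the raw count gives 36798 − 12 + 6 = 36792 true annual layers.
At one annual layer per year, that is 36792 years.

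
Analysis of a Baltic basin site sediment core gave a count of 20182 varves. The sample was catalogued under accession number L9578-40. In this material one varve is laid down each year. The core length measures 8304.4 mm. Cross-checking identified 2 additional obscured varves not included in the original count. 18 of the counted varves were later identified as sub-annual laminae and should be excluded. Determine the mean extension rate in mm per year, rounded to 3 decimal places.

0.412 mm per year

Correcting the raw count gives 20182 − 18 + 2 = 20166 true varves.
Extension rate ≈ 8304.4 / 20166 = 0.412 mm per year.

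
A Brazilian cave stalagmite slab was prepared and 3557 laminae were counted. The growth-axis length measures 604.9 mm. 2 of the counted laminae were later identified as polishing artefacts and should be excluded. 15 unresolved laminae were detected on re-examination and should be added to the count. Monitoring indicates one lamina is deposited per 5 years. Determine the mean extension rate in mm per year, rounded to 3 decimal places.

Correcting the raw count gives 3557 − 2 + 15 = 3570 true laminae.
3570 laminae at 5 years each span 3570 × 5 = 17850 years.
Mean rate = 604.9 mm / 17850 years ≈ 0.034 mm per year.

0.034 mm per year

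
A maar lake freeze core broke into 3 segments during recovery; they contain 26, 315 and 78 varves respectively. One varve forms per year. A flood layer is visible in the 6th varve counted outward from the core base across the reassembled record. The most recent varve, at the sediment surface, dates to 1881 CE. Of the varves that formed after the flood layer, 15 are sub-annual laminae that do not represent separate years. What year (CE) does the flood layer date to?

1483 CE

Total varves = 26 + 315 + 78 = 419.
Between varve 6 and the sediment surface there are 419 − 6 = 413 varves.
413 − 15 false = 398 true varves after the flood layer.
1881 − 398 = 1483 CE.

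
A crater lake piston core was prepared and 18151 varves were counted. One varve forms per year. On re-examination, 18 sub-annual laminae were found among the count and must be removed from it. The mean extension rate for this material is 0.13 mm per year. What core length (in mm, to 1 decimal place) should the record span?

2357.3 mm

Adjusted count: 18151 − 18 = 18133 varves.
Predicted length = 0.13 mm/year × 18133 years = 2357.3 mm.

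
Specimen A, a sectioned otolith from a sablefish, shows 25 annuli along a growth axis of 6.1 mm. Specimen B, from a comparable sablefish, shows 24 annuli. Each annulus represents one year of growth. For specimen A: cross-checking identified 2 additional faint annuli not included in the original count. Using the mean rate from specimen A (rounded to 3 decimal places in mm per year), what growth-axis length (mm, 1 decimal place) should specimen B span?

Specimen A: adjusted count: 25 + 2 = 27 annuli.
A: 6.1 mm over 27 years gives 6.1 / 27 ≈ 0.226 mm per year.
For B, 0.226 mm/year × 24 years = 5.4 mm.

5.4 mm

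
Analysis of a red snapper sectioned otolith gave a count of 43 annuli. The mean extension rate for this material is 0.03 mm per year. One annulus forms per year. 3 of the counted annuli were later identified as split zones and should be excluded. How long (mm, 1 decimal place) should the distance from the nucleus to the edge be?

Correcting the raw count gives 43 − 3 = 40 true annuli.
40 years at 0.03 mm/year gives 0.03 × 40 = 1.2 mm.

1.2 mm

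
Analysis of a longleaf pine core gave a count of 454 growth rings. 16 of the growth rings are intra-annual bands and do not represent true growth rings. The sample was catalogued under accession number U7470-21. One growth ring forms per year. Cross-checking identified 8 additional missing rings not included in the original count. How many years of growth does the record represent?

True growth ring count = 454 − 16 + 8 = 446.
One growth ring per year makes the duration 446 years.

446 years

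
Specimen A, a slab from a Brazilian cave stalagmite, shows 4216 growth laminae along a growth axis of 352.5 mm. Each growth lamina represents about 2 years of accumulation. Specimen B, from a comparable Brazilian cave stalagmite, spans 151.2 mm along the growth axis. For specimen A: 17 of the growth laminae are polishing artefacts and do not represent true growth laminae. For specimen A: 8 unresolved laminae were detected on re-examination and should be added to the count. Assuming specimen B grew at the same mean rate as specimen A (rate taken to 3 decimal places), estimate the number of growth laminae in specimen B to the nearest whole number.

Specimen A: after corrections the count is 4216 − 17 + 8 = 4207 growth laminae.
Specimen A: at 2 years per growth lamina, 4207 × 2 = 8414 years.
A: Mean rate = 352.5 mm / 8414 years ≈ 0.042 mm per year.
B spans 151.2 / 0.042 = 3600.00 years; at 2 years per growth lamina that is 3600.00 / 2 ≈ 1800 growth laminae.

1800 growth laminae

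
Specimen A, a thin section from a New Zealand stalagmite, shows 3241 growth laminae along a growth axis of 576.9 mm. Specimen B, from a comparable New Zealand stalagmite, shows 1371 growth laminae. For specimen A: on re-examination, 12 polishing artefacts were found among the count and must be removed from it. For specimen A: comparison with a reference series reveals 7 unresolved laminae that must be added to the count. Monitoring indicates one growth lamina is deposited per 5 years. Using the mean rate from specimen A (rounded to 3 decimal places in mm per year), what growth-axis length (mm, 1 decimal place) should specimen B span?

246.8 mm

Specimen A: adjusted count: 3241 − 12 + 7 = 3236 growth laminae.
Specimen A: 3236 growth laminae at 5 years each span 3236 × 5 = 16180 years.
A: Mean rate = 576.9 mm / 16180 years ≈ 0.036 mm per year.
Specimen B: 1371 growth laminae at 5 years each span 1371 × 5 = 6855 years. Length of B = 0.036 × 6855 = 246.8 mm.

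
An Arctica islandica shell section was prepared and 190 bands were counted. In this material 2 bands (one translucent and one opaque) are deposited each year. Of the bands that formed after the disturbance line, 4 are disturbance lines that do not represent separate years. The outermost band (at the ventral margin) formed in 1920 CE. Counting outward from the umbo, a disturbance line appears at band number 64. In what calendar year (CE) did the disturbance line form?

1859 CE

190 − 64 = 126 bands lie beyond the disturbance line toward the ventral margin.
Removing the 4 false bands leaves 126 − 4 = 122 true bands beyond the disturbance line.
With 2 bands per year, 122 / 2 = 61 years.
Counting back 61 years from 1920 CE places the disturbance line in 1920 − 61 = 1859 CE.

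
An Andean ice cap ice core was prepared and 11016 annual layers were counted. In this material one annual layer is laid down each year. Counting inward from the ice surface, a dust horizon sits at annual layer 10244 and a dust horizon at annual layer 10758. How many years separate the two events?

The two markers are separated by 10758 − 10244 = 514 annual layers.
One annual layer per year makes the interval 514 years.

514 years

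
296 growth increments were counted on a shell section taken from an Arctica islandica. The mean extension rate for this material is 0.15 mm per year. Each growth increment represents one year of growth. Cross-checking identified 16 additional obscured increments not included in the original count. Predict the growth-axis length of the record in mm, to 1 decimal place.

46.8 mm

Adjusted count: 296 + 16 = 312 growth increments.
312 years at 0.15 mm/year gives 0.15 × 312 = 46.8 mm.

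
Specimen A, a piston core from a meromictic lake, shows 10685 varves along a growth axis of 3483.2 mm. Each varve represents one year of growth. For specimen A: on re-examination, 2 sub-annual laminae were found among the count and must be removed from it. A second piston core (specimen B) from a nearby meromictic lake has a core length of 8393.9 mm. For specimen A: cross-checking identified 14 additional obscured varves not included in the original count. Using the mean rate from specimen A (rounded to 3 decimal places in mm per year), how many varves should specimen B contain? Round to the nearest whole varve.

Specimen A: true varve count = 10685 − 2 + 14 = 10697.
A: 3483.2 mm over 10697 years gives 3483.2 / 10697 ≈ 0.326 mm/yr.
B spans 8393.9 / 0.326 = 25748.16 years ≈ 25748 varves.

25748 varves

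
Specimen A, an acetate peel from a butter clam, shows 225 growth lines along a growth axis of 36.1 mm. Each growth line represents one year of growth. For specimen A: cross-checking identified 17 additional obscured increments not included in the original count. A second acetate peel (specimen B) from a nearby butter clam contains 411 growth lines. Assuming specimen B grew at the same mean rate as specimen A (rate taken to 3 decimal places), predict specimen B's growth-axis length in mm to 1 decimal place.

61.2 mm

Specimen A: adjusted count: 225 + 17 = 242 growth lines.
A: 36.1 mm over 242 years gives 36.1 / 242 ≈ 0.149 mm/year.
For B, 0.149 mm/year × 411 years = 61.2 mm.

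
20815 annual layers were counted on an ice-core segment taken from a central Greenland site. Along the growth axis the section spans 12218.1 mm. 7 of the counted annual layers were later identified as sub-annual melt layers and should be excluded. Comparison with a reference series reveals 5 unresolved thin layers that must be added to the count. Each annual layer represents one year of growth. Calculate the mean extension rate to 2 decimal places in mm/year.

After corrections the count is 20815 − 7 + 5 = 20813 annual layers.
Mean rate = 12218.1 mm / 20813 years ≈ 0.59 mm/year.

0.59 mm/year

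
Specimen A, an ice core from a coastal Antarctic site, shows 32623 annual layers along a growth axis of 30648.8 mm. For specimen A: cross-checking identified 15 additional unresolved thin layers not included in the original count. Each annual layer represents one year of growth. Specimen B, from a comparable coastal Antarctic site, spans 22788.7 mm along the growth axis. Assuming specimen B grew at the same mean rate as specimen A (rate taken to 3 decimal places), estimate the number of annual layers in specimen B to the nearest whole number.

Specimen A: after corrections the count is 32623 + 15 = 32638 annual layers.
A: 30648.8 mm over 32638 years gives 30648.8 / 32638 ≈ 0.939 mm/year.
Specimen B: 22788.7 mm / 0.939 mm per year = 24269.12 years ≈ 24269 annual layers.

24269 annual layers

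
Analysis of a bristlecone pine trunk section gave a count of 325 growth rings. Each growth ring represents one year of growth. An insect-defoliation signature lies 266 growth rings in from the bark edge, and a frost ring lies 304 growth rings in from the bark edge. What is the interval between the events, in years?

The two markers are separated by 304 − 266 = 38 growth rings.
That is 38 years at one growth ring per year.

38 years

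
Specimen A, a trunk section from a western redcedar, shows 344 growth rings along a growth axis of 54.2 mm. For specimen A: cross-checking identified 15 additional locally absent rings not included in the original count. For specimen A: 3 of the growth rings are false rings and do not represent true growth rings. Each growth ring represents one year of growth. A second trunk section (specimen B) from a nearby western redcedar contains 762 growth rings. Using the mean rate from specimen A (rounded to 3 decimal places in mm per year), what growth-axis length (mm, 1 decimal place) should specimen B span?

115.8 mm

Specimen A: adjusted count: 344 − 3 + 15 = 356 growth rings.
A: Mean rate = 54.2 mm / 356 years ≈ 0.152 mm/year.
B's length ≈ 0.152 × 762 = 115.8 mm.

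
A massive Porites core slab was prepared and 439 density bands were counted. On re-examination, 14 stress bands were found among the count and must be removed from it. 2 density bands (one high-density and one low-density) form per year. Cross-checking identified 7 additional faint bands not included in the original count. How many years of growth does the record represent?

After corrections the count is 439 − 14 + 7 = 432 density bands.
Dividing by 2 density bands per year: 432 / 2 = 216 years.

216 years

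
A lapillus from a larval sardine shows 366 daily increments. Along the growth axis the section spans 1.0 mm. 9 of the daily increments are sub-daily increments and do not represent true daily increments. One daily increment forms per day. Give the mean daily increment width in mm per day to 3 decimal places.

0.003 mm per day

Adjusted count: 366 − 9 = 357 daily increments.
Extension rate ≈ 1.0 / 357 = 0.003 mm per day.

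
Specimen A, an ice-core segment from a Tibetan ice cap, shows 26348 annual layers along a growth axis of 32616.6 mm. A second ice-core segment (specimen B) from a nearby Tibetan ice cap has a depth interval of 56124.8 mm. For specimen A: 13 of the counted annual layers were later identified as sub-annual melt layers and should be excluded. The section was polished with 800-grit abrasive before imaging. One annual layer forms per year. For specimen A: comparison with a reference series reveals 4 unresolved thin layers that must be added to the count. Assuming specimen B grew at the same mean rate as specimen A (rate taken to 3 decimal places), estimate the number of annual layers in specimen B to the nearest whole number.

45335 annual layers

Specimen A: true annual layer count = 26348 − 13 + 4 = 26339.
A: Mean rate = 32616.6 mm / 26339 years ≈ 1.238 mm/yr.
B spans 56124.8 / 1.238 = 45335.06 years ≈ 45335 annual layers.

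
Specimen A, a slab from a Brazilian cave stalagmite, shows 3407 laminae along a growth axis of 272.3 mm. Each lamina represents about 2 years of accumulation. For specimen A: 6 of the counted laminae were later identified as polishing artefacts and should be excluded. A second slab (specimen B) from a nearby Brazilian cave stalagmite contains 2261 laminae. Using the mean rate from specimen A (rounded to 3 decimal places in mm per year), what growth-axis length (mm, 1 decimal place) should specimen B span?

Specimen A: adjusted count: 3407 − 6 = 3401 laminae.
Specimen A: multiplying by 2 years per lamina: 3401 × 2 = 6802 years.
A: 272.3 mm over 6802 years gives 272.3 / 6802 ≈ 0.040 mm/year.
Specimen B: multiplying by 2 years per lamina: 2261 × 2 = 4522 years. Length of B = 0.040 × 4522 = 180.9 mm.

180.9 mm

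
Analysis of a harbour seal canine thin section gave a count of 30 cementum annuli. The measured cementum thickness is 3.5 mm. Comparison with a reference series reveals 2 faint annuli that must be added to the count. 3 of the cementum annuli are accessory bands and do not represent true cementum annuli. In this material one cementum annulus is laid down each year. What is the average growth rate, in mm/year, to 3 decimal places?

Adjusted count: 30 − 3 + 2 = 29 cementum annuli.
3.5 mm over 29 years gives 3.5 / 29 ≈ 0.121 mm/year.

0.121 mm/year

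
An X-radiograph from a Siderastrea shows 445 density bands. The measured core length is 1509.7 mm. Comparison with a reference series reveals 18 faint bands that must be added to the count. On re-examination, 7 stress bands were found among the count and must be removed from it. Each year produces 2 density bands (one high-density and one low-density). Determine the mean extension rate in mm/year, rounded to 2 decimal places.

True density band count = 445 − 7 + 18 = 456.
With 2 density bands per year, 456 / 2 = 228 years.
1509.7 mm over 228 years gives 1509.7 / 228 ≈ 6.62 mm/year.

6.62 mm/year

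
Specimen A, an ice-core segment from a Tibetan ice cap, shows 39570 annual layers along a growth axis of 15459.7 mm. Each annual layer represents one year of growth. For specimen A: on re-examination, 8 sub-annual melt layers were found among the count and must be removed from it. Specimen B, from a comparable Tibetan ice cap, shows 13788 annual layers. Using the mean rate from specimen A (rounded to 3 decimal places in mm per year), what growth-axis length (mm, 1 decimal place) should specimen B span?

5391.1 mm

Specimen A: correcting the raw count gives 39570 − 8 = 39562 true annual layers.
A: 15459.7 mm over 39562 years gives 15459.7 / 39562 ≈ 0.391 mm/year.
For B, 0.391 mm/year × 13788 years = 5391.1 mm.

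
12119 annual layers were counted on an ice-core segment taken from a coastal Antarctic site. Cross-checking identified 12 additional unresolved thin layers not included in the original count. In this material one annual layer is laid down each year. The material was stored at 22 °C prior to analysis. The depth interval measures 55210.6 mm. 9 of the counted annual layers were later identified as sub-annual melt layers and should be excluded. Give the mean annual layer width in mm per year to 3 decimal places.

Adjusted count: 12119 − 9 + 12 = 12122 annual layers.
Mean rate = 55210.6 mm / 12122 years ≈ 4.555 mm per year.

4.555 mm per year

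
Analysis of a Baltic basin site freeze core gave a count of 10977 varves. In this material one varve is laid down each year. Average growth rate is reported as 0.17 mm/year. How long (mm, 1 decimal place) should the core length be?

10977 years of growth are recorded.
10977 years at 0.17 mm/year gives 0.17 × 10977 = 1866.1 mm.

1866.1 mm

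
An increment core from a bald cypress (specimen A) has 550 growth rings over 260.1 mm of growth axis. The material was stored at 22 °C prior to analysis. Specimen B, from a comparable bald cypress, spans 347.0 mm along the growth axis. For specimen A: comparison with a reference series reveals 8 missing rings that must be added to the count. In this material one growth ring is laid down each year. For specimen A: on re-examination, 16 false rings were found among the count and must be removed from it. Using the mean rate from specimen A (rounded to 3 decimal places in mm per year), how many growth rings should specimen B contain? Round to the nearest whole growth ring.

723 growth rings

Specimen A: after corrections the count is 550 − 16 + 8 = 542 growth rings.
A: 260.1 mm over 542 years gives 260.1 / 542 ≈ 0.480 mm/yr.
For B, 347.0 / 0.480 = 722.92 years ≈ 723 growth rings.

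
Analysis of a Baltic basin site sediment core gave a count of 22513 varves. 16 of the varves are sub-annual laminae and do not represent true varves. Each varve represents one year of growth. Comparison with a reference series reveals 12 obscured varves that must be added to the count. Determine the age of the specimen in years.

True varve count = 22513 − 16 + 12 = 22509.
With a one-to-one varve periodicity this is 22509 years.

22509 years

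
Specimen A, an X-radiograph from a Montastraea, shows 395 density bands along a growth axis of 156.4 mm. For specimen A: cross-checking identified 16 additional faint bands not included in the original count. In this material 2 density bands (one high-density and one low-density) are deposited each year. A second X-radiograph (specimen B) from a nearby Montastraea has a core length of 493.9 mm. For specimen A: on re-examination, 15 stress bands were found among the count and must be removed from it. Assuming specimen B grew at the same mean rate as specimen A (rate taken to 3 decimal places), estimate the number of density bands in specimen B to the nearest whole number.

1250 density bands

Specimen A: adjusted count: 395 − 15 + 16 = 396 density bands.
Specimen A: dividing by 2 density bands per year: 396 / 2 = 198 years.
A: Mean rate = 156.4 mm / 198 years ≈ 0.790 mm/yr.
B spans 493.9 / 0.790 = 625.19 years; at 2 density bands per year that is 625.19 × 2 ≈ 1250 density bands.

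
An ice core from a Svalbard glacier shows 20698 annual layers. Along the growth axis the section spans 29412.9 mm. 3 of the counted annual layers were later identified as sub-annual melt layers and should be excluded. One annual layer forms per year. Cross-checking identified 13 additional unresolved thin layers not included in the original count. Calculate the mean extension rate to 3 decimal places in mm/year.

Correcting the raw count gives 20698 − 3 + 13 = 20708 true annual layers.
Mean rate = 29412.9 mm / 20708 years ≈ 1.420 mm/year.

1.420 mm/year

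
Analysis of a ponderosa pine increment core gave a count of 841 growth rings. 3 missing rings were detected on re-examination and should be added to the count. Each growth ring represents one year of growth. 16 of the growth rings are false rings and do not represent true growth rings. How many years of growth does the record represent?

Adjusted count: 841 − 16 + 3 = 828 growth rings.
At one growth ring per year, that is 828 years.

828 years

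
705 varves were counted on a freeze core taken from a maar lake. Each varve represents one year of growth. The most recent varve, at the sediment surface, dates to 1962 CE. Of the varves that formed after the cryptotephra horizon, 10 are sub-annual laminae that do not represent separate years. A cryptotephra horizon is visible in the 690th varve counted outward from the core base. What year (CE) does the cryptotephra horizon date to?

1957 CE

The cryptotephra horizon sits at varve 690 from the core base, so 705 − 690 = 15 varves formed after it.
Excluding 10 false varves: 15 − 10 = 5.
Counting back 5 years from 1962 CE places the cryptotephra horizon in 1962 − 5 = 1957 CE.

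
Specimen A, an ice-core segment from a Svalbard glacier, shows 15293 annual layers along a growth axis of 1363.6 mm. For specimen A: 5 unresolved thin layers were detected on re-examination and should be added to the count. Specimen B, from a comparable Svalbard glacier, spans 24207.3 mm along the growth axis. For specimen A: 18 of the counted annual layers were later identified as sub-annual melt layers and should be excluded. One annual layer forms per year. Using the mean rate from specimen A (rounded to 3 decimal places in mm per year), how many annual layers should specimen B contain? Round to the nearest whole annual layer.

271992 annual layers

Specimen A: correcting the raw count gives 15293 − 18 + 5 = 15280 true annual layers.
A: Extension rate ≈ 1363.6 / 15280 = 0.089 mm/year.
For B, 24207.3 / 0.089 = 271992.13 years ≈ 271992 annual layers.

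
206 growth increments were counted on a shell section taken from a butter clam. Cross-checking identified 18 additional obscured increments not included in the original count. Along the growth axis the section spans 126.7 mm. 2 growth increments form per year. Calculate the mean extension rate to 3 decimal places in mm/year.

1.131 mm/year

True growth increment count = 206 + 18 = 224.
224 growth increments at 2 per year is 224 / 2 = 112 years.
Extension rate ≈ 126.7 / 112 = 1.131 mm/year.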